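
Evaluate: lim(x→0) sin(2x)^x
This is an exponential indeterminate form.

For exponential indeterminate forms, take the natural log:
  Let L = lim(x→0) sin(2x)^x
  Then ln(L) = lim(x→0) [exponent × ln(base)]
  Evaluate using L'Hôpital or standard limits, then exponentiate.
  L = 1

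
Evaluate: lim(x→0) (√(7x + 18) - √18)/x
This is a standard limit.

Factor or rationalize the expression:
  lim(x→0) (√(7x + 18) - √18)/x = 7·sqrt(2)/12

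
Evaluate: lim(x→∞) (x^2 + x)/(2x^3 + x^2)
This is an ∞/∞ indeterminate form.

Apply L'Hôpital's rule: differentiate numerator and denominator separately.
  f(x) = x^2 + x   ⇒   f'(x) = 2·x + 1
  g(x) = 2·x^3 + x^2   ⇒   g'(x) = 6·x^2 + 2·x
  lim(x→∞) f'(x)/g'(x) = lim(x→∞) (2·x + 1)/(6·x^2 + 2·x)
  = 0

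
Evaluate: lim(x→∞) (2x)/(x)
This is an ∞/∞ indeterminate form.

Apply L'Hôpital's rule: differentiate numerator and denominator separately.
  f(x) = 2·x   ⇒   f'(x) = 2
  g(x) = x   ⇒   g'(x) = 1
  lim(x→∞) f'(x)/g'(x) = lim(x→∞) (2)/(1)
  = 2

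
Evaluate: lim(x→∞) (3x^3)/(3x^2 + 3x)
This is an ∞/∞ indeterminate form.

Apply L'Hôpital's rule: differentiate numerator and denominator separately.
  f(x) = 3·x^3   ⇒   f'(x) = 9·x^2
  g(x) = 3·x^2 + 3·x   ⇒   g'(x) = 6·x + 3
  lim(x→∞) f'(x)/g'(x) = lim(x→∞) (9·x^2)/(6·x + 3)
  = ∞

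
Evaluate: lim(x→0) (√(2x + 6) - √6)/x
This is a standard limit.

Factor or rationalize the expression:
  lim(x→0) (√(2x + 6) - √6)/x = sqrt(6)/6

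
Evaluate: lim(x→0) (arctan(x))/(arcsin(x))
This is a 0/0 indeterminate form.

Apply L'Hôpital's rule: differentiate numerator and denominator separately.
  f(x) = atan(x)   ⇒   f'(x) = 1/(x^2 + 1)
  g(x) = asin(x)   ⇒   g'(x) = 1/sqrt(1 - x^2)
  lim(x→0) f'(x)/g'(x) = lim(x→0) (1/(x^2 + 1))/(1/sqrt(1 - x^2))
  = 1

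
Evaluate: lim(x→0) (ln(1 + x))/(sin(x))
This is a 0/0 indeterminate form.

Apply L'Hôpital's rule: differentiate numerator and denominator separately.
  f(x) = ln(x + 1)   ⇒   f'(x) = 1/(x + 1)
  g(x) = sin(x)   ⇒   g'(x) = cos(x)
  lim(x→0) f'(x)/g'(x) = lim(x→0) (1/(x + 1))/(cos(x))
  = 1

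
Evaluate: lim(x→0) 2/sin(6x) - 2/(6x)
This is an ∞-∞ indeterminate form.

Combine fractions or rationalize to convert ∞-∞ to 0/0 form:
  lim(x→0) 2/sin(6x) - 2/(6x) = 0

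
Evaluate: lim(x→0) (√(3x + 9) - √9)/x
This is a standard limit.

Factor or rationalize the expression:
  lim(x→0) (√(3x + 9) - √9)/x = 1/2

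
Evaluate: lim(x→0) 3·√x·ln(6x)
This is a 0·∞ indeterminate form.

Rewrite 0·∞ as a quotient (0/0 or ∞/∞ form), then apply L'Hôpital's rule:
  lim(x→0) 3·√x·ln(6x) = 0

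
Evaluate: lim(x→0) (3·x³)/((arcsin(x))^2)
This is a 0/0 indeterminate form.

Apply L'Hôpital's rule: differentiate numerator and denominator separately.
  f(x) = 3·x^3   ⇒   f'(x) = 9·x^2
  g(x) = asin(x)^2   ⇒   g'(x) = 2·asin(x)/sqrt(1 - x^2)
  lim(x→0) f'(x)/g'(x) = lim(x→0) (9·x^2)/(2·asin(x)/sqrt(1 - x^2))
  = 0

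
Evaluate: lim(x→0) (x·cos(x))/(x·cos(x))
This is a 0/0 indeterminate form.

Apply L'Hôpital's rule: differentiate numerator and denominator separately.
  f(x) = x·cos(x)   ⇒   f'(x) = -x·sin(x) + cos(x)
  g(x) = x·cos(x)   ⇒   g'(x) = -x·sin(x) + cos(x)
  lim(x→0) f'(x)/g'(x) = lim(x→0) (-x·sin(x) + cos(x))/(-x·sin(x) + cos(x))
  = 1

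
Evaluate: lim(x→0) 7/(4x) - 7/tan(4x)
This is an ∞-∞ indeterminate form.

Combine fractions or rationalize to convert ∞-∞ to 0/0 form:
  lim(x→0) 7/(4x) - 7/tan(4x) = 0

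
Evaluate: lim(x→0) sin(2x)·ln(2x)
This is a 0·∞ indeterminate form.

Rewrite 0·∞ as a quotient (0/0 or ∞/∞ form), then apply L'Hôpital's rule:
  lim(x→0) sin(2x)·ln(2x) = 0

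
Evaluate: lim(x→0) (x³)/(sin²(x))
This is a 0/0 indeterminate form.

Apply L'Hôpital's rule: differentiate numerator and denominator separately.
  f(x) = x^3   ⇒   f'(x) = 3·x^2
  g(x) = sin(x)^2   ⇒   g'(x) = 2·sin(x)·cos(x)
  lim(x→0) f'(x)/g'(x) = lim(x→0) (3·x^2)/(2·sin(x)·cos(x))
  = 0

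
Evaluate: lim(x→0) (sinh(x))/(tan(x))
This is a 0/0 indeterminate form.

Apply L'Hôpital's rule: differentiate numerator and denominator separately.
  f(x) = sinh(x)   ⇒   f'(x) = cosh(x)
  g(x) = tan(x)   ⇒   g'(x) = tan(x)^2 + 1
  lim(x→0) f'(x)/g'(x) = lim(x→0) (cosh(x))/(tan(x)^2 + 1)
  = 1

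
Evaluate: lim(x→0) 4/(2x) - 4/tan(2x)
This is an ∞-∞ indeterminate form.

Combine fractions or rationalize to convert ∞-∞ to 0/0 form:
  lim(x→0) 4/(2x) - 4/tan(2x) = 0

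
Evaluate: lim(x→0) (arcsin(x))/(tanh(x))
This is a 0/0 indeterminate form.

Apply L'Hôpital's rule: differentiate numerator and denominator separately.
  f(x) = asin(x)   ⇒   f'(x) = 1/sqrt(1 - x^2)
  g(x) = tanh(x)   ⇒   g'(x) = 1 - tanh(x)^2
  lim(x→0) f'(x)/g'(x) = lim(x→0) (1/sqrt(1 - x^2))/(1 - tanh(x)^2)
  = 1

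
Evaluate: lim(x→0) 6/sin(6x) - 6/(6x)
This is an ∞-∞ indeterminate form.

Combine fractions or rationalize to convert ∞-∞ to 0/0 form:
  lim(x→0) 6/sin(6x) - 6/(6x) = 0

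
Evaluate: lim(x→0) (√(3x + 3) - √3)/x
This is a standard limit.

Factor or rationalize the expression:
  lim(x→0) (√(3x + 3) - √3)/x = sqrt(3)/2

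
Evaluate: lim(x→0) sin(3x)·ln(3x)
This is a 0·∞ indeterminate form.

Rewrite 0·∞ as a quotient (0/0 or ∞/∞ form), then apply L'Hôpital's rule:
  lim(x→0) sin(3x)·ln(3x) = 0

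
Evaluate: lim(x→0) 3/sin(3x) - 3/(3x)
This is an ∞-∞ indeterminate form.

Combine fractions or rationalize to convert ∞-∞ to 0/0 form:
  lim(x→0) 3/sin(3x) - 3/(3x) = 0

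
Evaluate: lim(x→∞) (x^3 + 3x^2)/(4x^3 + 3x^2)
This is an ∞/∞ indeterminate form.

Apply L'Hôpital's rule: differentiate numerator and denominator separately.
  f(x) = x^3 + 3·x^2   ⇒   f'(x) = 3·x^2 + 6·x
  g(x) = 4·x^3 + 3·x^2   ⇒   g'(x) = 12·x^2 + 6·x
  lim(x→∞) f'(x)/g'(x) = lim(x→∞) (3·x^2 + 6·x)/(12·x^2 + 6·x)
  = 1/4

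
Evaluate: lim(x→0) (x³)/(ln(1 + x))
This is a 0/0 indeterminate form.

Apply L'Hôpital's rule: differentiate numerator and denominator separately.
  f(x) = x^3   ⇒   f'(x) = 3·x^2
  g(x) = ln(x + 1)   ⇒   g'(x) = 1/(x + 1)
  lim(x→0) f'(x)/g'(x) = lim(x→0) (3·x^2)/(1/(x + 1))
  = 0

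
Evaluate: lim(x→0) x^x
This is an exponential indeterminate form.

For exponential indeterminate forms, take the natural log:
  Let L = lim(x→0) x^x
  Then ln(L) = lim(x→0) [exponent × ln(base)]
  Evaluate using L'Hôpital or standard limits, then exponentiate.
  L = 1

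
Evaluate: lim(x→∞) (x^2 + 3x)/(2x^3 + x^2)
This is an ∞/∞ indeterminate form.

Apply L'Hôpital's rule: differentiate numerator and denominator separately.
  f(x) = x^2 + 3·x   ⇒   f'(x) = 2·x + 3
  g(x) = 2·x^3 + x^2   ⇒   g'(x) = 6·x^2 + 2·x
  lim(x→∞) f'(x)/g'(x) = lim(x→∞) (2·x + 3)/(6·x^2 + 2·x)
  = 0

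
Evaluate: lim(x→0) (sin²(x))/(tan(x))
This is a 0/0 indeterminate form.

Apply L'Hôpital's rule: differentiate numerator and denominator separately.
  f(x) = sin(x)^2   ⇒   f'(x) = 2·sin(x)·cos(x)
  g(x) = tan(x)   ⇒   g'(x) = tan(x)^2 + 1
  lim(x→0) f'(x)/g'(x) = lim(x→0) (2·sin(x)·cos(x))/(tan(x)^2 + 1)
  = 0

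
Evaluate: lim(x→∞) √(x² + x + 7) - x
This is an ∞-∞ indeterminate form.

Combine fractions or rationalize to convert ∞-∞ to 0/0 form:
  lim(x→∞) √(x² + x + 7) - x = 1/2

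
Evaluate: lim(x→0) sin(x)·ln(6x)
This is a 0·∞ indeterminate form.

Rewrite 0·∞ as a quotient (0/0 or ∞/∞ form), then apply L'Hôpital's rule:
  lim(x→0) sin(x)·ln(6x) = 0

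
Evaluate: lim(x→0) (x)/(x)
This is a 0/0 indeterminate form.

Apply L'Hôpital's rule: differentiate numerator and denominator separately.
  f(x) = x   ⇒   f'(x) = 1
  g(x) = x   ⇒   g'(x) = 1
  lim(x→0) f'(x)/g'(x) = lim(x→0) (1)/(1)
  = 1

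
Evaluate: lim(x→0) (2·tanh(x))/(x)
This is a 0/0 indeterminate form.

Apply L'Hôpital's rule: differentiate numerator and denominator separately.
  f(x) = 2·tanh(x)   ⇒   f'(x) = 2 - 2·tanh(x)^2
  g(x) = x   ⇒   g'(x) = 1
  lim(x→0) f'(x)/g'(x) = lim(x→0) (2 - 2·tanh(x)^2)/(1)
  = 2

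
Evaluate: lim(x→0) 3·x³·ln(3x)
This is a 0·∞ indeterminate form.

Rewrite 0·∞ as a quotient (0/0 or ∞/∞ form), then apply L'Hôpital's rule:
  lim(x→0) 3·x³·ln(3x) = 0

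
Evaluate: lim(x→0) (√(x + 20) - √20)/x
This is a standard limit.

Factor or rationalize the expression:
  lim(x→0) (√(x + 20) - √20)/x = sqrt(5)/20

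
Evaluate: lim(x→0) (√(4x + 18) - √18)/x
This is a standard limit.

Factor or rationalize the expression:
  lim(x→0) (√(4x + 18) - √18)/x = sqrt(2)/3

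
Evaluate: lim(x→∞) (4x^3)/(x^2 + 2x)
This is an ∞/∞ indeterminate form.

Apply L'Hôpital's rule: differentiate numerator and denominator separately.
  f(x) = 4·x^3   ⇒   f'(x) = 12·x^2
  g(x) = x^2 + 2·x   ⇒   g'(x) = 2·x + 2
  lim(x→∞) f'(x)/g'(x) = lim(x→∞) (12·x^2)/(2·x + 2)
  = ∞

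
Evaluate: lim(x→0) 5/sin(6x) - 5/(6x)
This is an ∞-∞ indeterminate form.

Combine fractions or rationalize to convert ∞-∞ to 0/0 form:
  lim(x→0) 5/sin(6x) - 5/(6x) = 0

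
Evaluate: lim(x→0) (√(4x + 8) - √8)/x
This is a standard limit.

Factor or rationalize the expression:
  lim(x→0) (√(4x + 8) - √8)/x = sqrt(2)/2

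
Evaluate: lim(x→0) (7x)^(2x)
This is an exponential indeterminate form.

For exponential indeterminate forms, take the natural log:
  Let L = lim(x→0) (7x)^(2x)
  Then ln(L) = lim(x→0) [exponent × ln(base)]
  Evaluate using L'Hôpital or standard limits, then exponentiate.
  L = 1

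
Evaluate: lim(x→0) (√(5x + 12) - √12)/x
This is a standard limit.

Factor or rationalize the expression:
  lim(x→0) (√(5x + 12) - √12)/x = 5·sqrt(3)/12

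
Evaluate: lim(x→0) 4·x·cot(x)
This is a 0·∞ indeterminate form.

Rewrite 0·∞ as a quotient (0/0 or ∞/∞ form), then apply L'Hôpital's rule:
  lim(x→0) 4·x·cot(x) = 4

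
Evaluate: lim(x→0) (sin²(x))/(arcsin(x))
This is a 0/0 indeterminate form.

Apply L'Hôpital's rule: differentiate numerator and denominator separately.
  f(x) = sin(x)^2   ⇒   f'(x) = 2·sin(x)·cos(x)
  g(x) = asin(x)   ⇒   g'(x) = 1/sqrt(1 - x^2)
  lim(x→0) f'(x)/g'(x) = lim(x→0) (2·sin(x)·cos(x))/(1/sqrt(1 - x^2))
  = 0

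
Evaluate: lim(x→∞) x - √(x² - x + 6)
This is an ∞-∞ indeterminate form.

Combine fractions or rationalize to convert ∞-∞ to 0/0 form:
  lim(x→∞) x - √(x² - x + 6) = 1/2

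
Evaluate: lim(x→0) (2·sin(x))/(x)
This is a 0/0 indeterminate form.

Apply L'Hôpital's rule: differentiate numerator and denominator separately.
  f(x) = 2·sin(x)   ⇒   f'(x) = 2·cos(x)
  g(x) = x   ⇒   g'(x) = 1
  lim(x→0) f'(x)/g'(x) = lim(x→0) (2·cos(x))/(1)
  = 2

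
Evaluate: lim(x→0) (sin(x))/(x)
This is a 0/0 indeterminate form.

Apply L'Hôpital's rule: differentiate numerator and denominator separately.
  f(x) = sin(x)   ⇒   f'(x) = cos(x)
  g(x) = x   ⇒   g'(x) = 1
  lim(x→0) f'(x)/g'(x) = lim(x→0) (cos(x))/(1)
  = 1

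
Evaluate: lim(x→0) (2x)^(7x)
This is an exponential indeterminate form.

For exponential indeterminate forms, take the natural log:
  Let L = lim(x→0) (2x)^(7x)
  Then ln(L) = lim(x→0) [exponent × ln(base)]
  Evaluate using L'Hôpital or standard limits, then exponentiate.
  L = 1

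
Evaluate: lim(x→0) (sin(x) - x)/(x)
This is a 0/0 indeterminate form.

Apply L'Hôpital's rule: differentiate numerator and denominator separately.
  f(x) = -x + sin(x)   ⇒   f'(x) = cos(x) - 1
  g(x) = x   ⇒   g'(x) = 1
  lim(x→0) f'(x)/g'(x) = lim(x→0) (cos(x) - 1)/(1)
  = 0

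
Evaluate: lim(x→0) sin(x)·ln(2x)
This is a 0·∞ indeterminate form.

Rewrite 0·∞ as a quotient (0/0 or ∞/∞ form), then apply L'Hôpital's rule:
  lim(x→0) sin(x)·ln(2x) = 0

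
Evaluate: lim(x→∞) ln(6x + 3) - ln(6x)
This is an ∞-∞ indeterminate form.

Combine fractions or rationalize to convert ∞-∞ to 0/0 form:
  lim(x→∞) ln(6x + 3) - ln(6x) = 0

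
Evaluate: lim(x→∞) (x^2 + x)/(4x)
This is an ∞/∞ indeterminate form.

Apply L'Hôpital's rule: differentiate numerator and denominator separately.
  f(x) = x^2 + x   ⇒   f'(x) = 2·x + 1
  g(x) = 4·x   ⇒   g'(x) = 4
  lim(x→∞) f'(x)/g'(x) = lim(x→∞) (2·x + 1)/(4)
  = ∞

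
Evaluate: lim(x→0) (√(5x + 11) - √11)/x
This is a standard limit.

Factor or rationalize the expression:
  lim(x→0) (√(5x + 11) - √11)/x = 5·sqrt(11)/22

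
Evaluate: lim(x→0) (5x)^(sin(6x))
This is an exponential indeterminate form.

For exponential indeterminate forms, take the natural log:
  Let L = lim(x→0) (5x)^(sin(6x))
  Then ln(L) = lim(x→0) [exponent × ln(base)]
  Evaluate using L'Hôpital or standard limits, then exponentiate.
  L = 1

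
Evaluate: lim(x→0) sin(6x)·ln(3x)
This is a 0·∞ indeterminate form.

Rewrite 0·∞ as a quotient (0/0 or ∞/∞ form), then apply L'Hôpital's rule:
  lim(x→0) sin(6x)·ln(3x) = 0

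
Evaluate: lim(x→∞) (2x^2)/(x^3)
This is an ∞/∞ indeterminate form.

Apply L'Hôpital's rule: differentiate numerator and denominator separately.
  f(x) = 2·x^2   ⇒   f'(x) = 4·x
  g(x) = x^3   ⇒   g'(x) = 3·x^2
  lim(x→∞) f'(x)/g'(x) = lim(x→∞) (4·x)/(3·x^2)
  = 0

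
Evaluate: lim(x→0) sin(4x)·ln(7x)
This is a 0·∞ indeterminate form.

Rewrite 0·∞ as a quotient (0/0 or ∞/∞ form), then apply L'Hôpital's rule:
  lim(x→0) sin(4x)·ln(7x) = 0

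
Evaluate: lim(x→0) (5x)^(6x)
This is an exponential indeterminate form.

For exponential indeterminate forms, take the natural log:
  Let L = lim(x→0) (5x)^(6x)
  Then ln(L) = lim(x→0) [exponent × ln(base)]
  Evaluate using L'Hôpital or standard limits, then exponentiate.
  L = 1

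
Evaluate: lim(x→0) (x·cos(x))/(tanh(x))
This is a 0/0 indeterminate form.

Apply L'Hôpital's rule: differentiate numerator and denominator separately.
  f(x) = x·cos(x)   ⇒   f'(x) = -x·sin(x) + cos(x)
  g(x) = tanh(x)   ⇒   g'(x) = 1 - tanh(x)^2
  lim(x→0) f'(x)/g'(x) = lim(x→0) (-x·sin(x) + cos(x))/(1 - tanh(x)^2)
  = 1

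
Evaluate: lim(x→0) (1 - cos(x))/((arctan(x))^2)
This is a 0/0 indeterminate form.

Apply L'Hôpital's rule: differentiate numerator and denominator separately.
  f(x) = 1 - cos(x)   ⇒   f'(x) = sin(x)
  g(x) = atan(x)^2   ⇒   g'(x) = 2·atan(x)/(x^2 + 1)
  lim(x→0) f'(x)/g'(x) = lim(x→0) (sin(x))/(2·atan(x)/(x^2 + 1))
  = 1/2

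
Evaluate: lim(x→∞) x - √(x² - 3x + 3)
This is an ∞-∞ indeterminate form.

Combine fractions or rationalize to convert ∞-∞ to 0/0 form:
  lim(x→∞) x - √(x² - 3x + 3) = 3/2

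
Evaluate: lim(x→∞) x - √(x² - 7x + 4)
This is an ∞-∞ indeterminate form.

Combine fractions or rationalize to convert ∞-∞ to 0/0 form:
  lim(x→∞) x - √(x² - 7x + 4) = 7/2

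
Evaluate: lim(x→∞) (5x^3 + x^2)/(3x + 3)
This is an ∞/∞ indeterminate form.

Apply L'Hôpital's rule: differentiate numerator and denominator separately.
  f(x) = 5·x^3 + x^2   ⇒   f'(x) = 15·x^2 + 2·x
  g(x) = 3·x + 3   ⇒   g'(x) = 3
  lim(x→∞) f'(x)/g'(x) = lim(x→∞) (15·x^2 + 2·x)/(3)
  = ∞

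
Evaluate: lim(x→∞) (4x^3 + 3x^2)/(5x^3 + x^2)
This is an ∞/∞ indeterminate form.

Apply L'Hôpital's rule: differentiate numerator and denominator separately.
  f(x) = 4·x^3 + 3·x^2   ⇒   f'(x) = 12·x^2 + 6·x
  g(x) = 5·x^3 + x^2   ⇒   g'(x) = 15·x^2 + 2·x
  lim(x→∞) f'(x)/g'(x) = lim(x→∞) (12·x^2 + 6·x)/(15·x^2 + 2·x)
  = 4/5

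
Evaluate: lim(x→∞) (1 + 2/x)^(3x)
This is an exponential indeterminate form.

For exponential indeterminate forms, take the natural log:
  Let L = lim(x→∞) (1 + 2/x)^(3x)
  Then ln(L) = lim(x→∞) [exponent × ln(base)]
  Evaluate using L'Hôpital or standard limits, then exponentiate.
  L = e^(6)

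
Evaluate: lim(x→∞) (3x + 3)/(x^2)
This is an ∞/∞ indeterminate form.

Apply L'Hôpital's rule: differentiate numerator and denominator separately.
  f(x) = 3·x + 3   ⇒   f'(x) = 3
  g(x) = x^2   ⇒   g'(x) = 2·x
  lim(x→∞) f'(x)/g'(x) = lim(x→∞) (3)/(2·x)
  = 0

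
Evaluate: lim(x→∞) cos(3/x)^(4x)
This is an exponential indeterminate form.

For exponential indeterminate forms, take the natural log:
  Let L = lim(x→∞) cos(3/x)^(4x)
  Then ln(L) = lim(x→∞) [exponent × ln(base)]
  Evaluate using L'Hôpital or standard limits, then exponentiate.
  L = 1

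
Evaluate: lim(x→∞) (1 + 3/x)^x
This is an exponential indeterminate form.

For exponential indeterminate forms, take the natural log:
  Let L = lim(x→∞) (1 + 3/x)^x
  Then ln(L) = lim(x→∞) [exponent × ln(base)]
  Evaluate using L'Hôpital or standard limits, then exponentiate.
  L = e^(3)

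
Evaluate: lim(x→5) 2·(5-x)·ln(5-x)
This is a 0·∞ indeterminate form.

Rewrite 0·∞ as a quotient (0/0 or ∞/∞ form), then apply L'Hôpital's rule:
  lim(x→5) 2·(5-x)·ln(5-x) = 0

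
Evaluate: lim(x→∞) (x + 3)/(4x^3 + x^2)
This is an ∞/∞ indeterminate form.

Apply L'Hôpital's rule: differentiate numerator and denominator separately.
  f(x) = x + 3   ⇒   f'(x) = 1
  g(x) = 4·x^3 + x^2   ⇒   g'(x) = 12·x^2 + 2·x
  lim(x→∞) f'(x)/g'(x) = lim(x→∞) (1)/(12·x^2 + 2·x)
  = 0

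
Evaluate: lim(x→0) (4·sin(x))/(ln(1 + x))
This is a 0/0 indeterminate form.

Apply L'Hôpital's rule: differentiate numerator and denominator separately.
  f(x) = 4·sin(x)   ⇒   f'(x) = 4·cos(x)
  g(x) = ln(x + 1)   ⇒   g'(x) = 1/(x + 1)
  lim(x→0) f'(x)/g'(x) = lim(x→0) (4·cos(x))/(1/(x + 1))
  = 4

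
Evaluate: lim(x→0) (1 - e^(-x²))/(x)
This is a 0/0 indeterminate form.

Apply L'Hôpital's rule: differentiate numerator and denominator separately.
  f(x) = 1 - e^(-x^2)   ⇒   f'(x) = 2·x·e^(-x^2)
  g(x) = x   ⇒   g'(x) = 1
  lim(x→0) f'(x)/g'(x) = lim(x→0) (2·x·e^(-x^2))/(1)
  = 0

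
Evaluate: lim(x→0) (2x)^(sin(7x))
This is an exponential indeterminate form.

For exponential indeterminate forms, take the natural log:
  Let L = lim(x→0) (2x)^(sin(7x))
  Then ln(L) = lim(x→0) [exponent × ln(base)]
  Evaluate using L'Hôpital or standard limits, then exponentiate.
  L = 1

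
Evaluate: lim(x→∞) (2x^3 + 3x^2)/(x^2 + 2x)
This is an ∞/∞ indeterminate form.

Apply L'Hôpital's rule: differentiate numerator and denominator separately.
  f(x) = 2·x^3 + 3·x^2   ⇒   f'(x) = 6·x^2 + 6·x
  g(x) = x^2 + 2·x   ⇒   g'(x) = 2·x + 2
  lim(x→∞) f'(x)/g'(x) = lim(x→∞) (6·x^2 + 6·x)/(2·x + 2)
  = ∞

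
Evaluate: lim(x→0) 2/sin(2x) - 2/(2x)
This is an ∞-∞ indeterminate form.

Combine fractions or rationalize to convert ∞-∞ to 0/0 form:
  lim(x→0) 2/sin(2x) - 2/(2x) = 0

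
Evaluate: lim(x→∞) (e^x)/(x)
This is an ∞/∞ indeterminate form.

Apply L'Hôpital's rule: differentiate numerator and denominator separately.
  f(x) = e^(x)   ⇒   f'(x) = e^(x)
  g(x) = x   ⇒   g'(x) = 1
  lim(x→∞) f'(x)/g'(x) = lim(x→∞) (e^(x))/(1)
  = ∞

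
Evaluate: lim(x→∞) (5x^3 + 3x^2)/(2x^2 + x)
This is an ∞/∞ indeterminate form.

Apply L'Hôpital's rule: differentiate numerator and denominator separately.
  f(x) = 5·x^3 + 3·x^2   ⇒   f'(x) = 15·x^2 + 6·x
  g(x) = 2·x^2 + x   ⇒   g'(x) = 4·x + 1
  lim(x→∞) f'(x)/g'(x) = lim(x→∞) (15·x^2 + 6·x)/(4·x + 1)
  = ∞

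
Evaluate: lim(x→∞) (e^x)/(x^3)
This is an ∞/∞ indeterminate form.

Apply L'Hôpital's rule: differentiate numerator and denominator separately.
  f(x) = e^(x)   ⇒   f'(x) = e^(x)
  g(x) = x^3   ⇒   g'(x) = 3·x^2
  lim(x→∞) f'(x)/g'(x) = lim(x→∞) (e^(x))/(3·x^2)
  = ∞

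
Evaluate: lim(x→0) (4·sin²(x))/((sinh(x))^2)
This is a 0/0 indeterminate form.

Apply L'Hôpital's rule: differentiate numerator and denominator separately.
  f(x) = 4·sin(x)^2   ⇒   f'(x) = 8·sin(x)·cos(x)
  g(x) = sinh(x)^2   ⇒   g'(x) = 2·sinh(x)·cosh(x)
  lim(x→0) f'(x)/g'(x) = lim(x→0) (8·sin(x)·cos(x))/(2·sinh(x)·cosh(x))
  = 4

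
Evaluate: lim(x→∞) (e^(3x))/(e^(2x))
This is an ∞/∞ indeterminate form.

Apply L'Hôpital's rule: differentiate numerator and denominator separately.
  f(x) = e^(3·x)   ⇒   f'(x) = 3·e^(3·x)
  g(x) = e^(2·x)   ⇒   g'(x) = 2·e^(2·x)
  lim(x→∞) f'(x)/g'(x) = lim(x→∞) (3·e^(3·x))/(2·e^(2·x))
  = ∞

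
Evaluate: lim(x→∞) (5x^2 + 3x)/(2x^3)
This is an ∞/∞ indeterminate form.

Apply L'Hôpital's rule: differentiate numerator and denominator separately.
  f(x) = 5·x^2 + 3·x   ⇒   f'(x) = 10·x + 3
  g(x) = 2·x^3   ⇒   g'(x) = 6·x^2
  lim(x→∞) f'(x)/g'(x) = lim(x→∞) (10·x + 3)/(6·x^2)
  = 0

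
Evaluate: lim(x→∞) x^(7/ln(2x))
This is an exponential indeterminate form.

For exponential indeterminate forms, take the natural log:
  Let L = lim(x→∞) x^(7/ln(2x))
  Then ln(L) = lim(x→∞) [exponent × ln(base)]
  Evaluate using L'Hôpital or standard limits, then exponentiate.
  L = e^(7)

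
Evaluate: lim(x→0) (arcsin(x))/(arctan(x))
This is a 0/0 indeterminate form.

Apply L'Hôpital's rule: differentiate numerator and denominator separately.
  f(x) = asin(x)   ⇒   f'(x) = 1/sqrt(1 - x^2)
  g(x) = atan(x)   ⇒   g'(x) = 1/(x^2 + 1)
  lim(x→0) f'(x)/g'(x) = lim(x→0) (1/sqrt(1 - x^2))/(1/(x^2 + 1))
  = 1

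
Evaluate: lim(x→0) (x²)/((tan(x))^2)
This is a 0/0 indeterminate form.

Apply L'Hôpital's rule: differentiate numerator and denominator separately.
  f(x) = x^2   ⇒   f'(x) = 2·x
  g(x) = tan(x)^2   ⇒   g'(x) = (2·tan(x)^2 + 2)·tan(x)
  lim(x→0) f'(x)/g'(x) = lim(x→0) (2·x)/((2·tan(x)^2 + 2)·tan(x))
  = 1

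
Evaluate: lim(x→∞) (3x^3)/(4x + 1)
This is an ∞/∞ indeterminate form.

Apply L'Hôpital's rule: differentiate numerator and denominator separately.
  f(x) = 3·x^3   ⇒   f'(x) = 9·x^2
  g(x) = 4·x + 1   ⇒   g'(x) = 4
  lim(x→∞) f'(x)/g'(x) = lim(x→∞) (9·x^2)/(4)
  = ∞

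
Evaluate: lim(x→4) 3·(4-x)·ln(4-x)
This is a 0·∞ indeterminate form.

Rewrite 0·∞ as a quotient (0/0 or ∞/∞ form), then apply L'Hôpital's rule:
  lim(x→4) 3·(4-x)·ln(4-x) = 0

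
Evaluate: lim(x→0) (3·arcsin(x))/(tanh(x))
This is a 0/0 indeterminate form.

Apply L'Hôpital's rule: differentiate numerator and denominator separately.
  f(x) = 3·asin(x)   ⇒   f'(x) = 3/sqrt(1 - x^2)
  g(x) = tanh(x)   ⇒   g'(x) = 1 - tanh(x)^2
  lim(x→0) f'(x)/g'(x) = lim(x→0) (3/sqrt(1 - x^2))/(1 - tanh(x)^2)
  = 3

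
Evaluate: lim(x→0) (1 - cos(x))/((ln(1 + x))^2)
This is a 0/0 indeterminate form.

Apply L'Hôpital's rule: differentiate numerator and denominator separately.
  f(x) = 1 - cos(x)   ⇒   f'(x) = sin(x)
  g(x) = ln(x + 1)^2   ⇒   g'(x) = 2·ln(x + 1)/(x + 1)
  lim(x→0) f'(x)/g'(x) = lim(x→0) (sin(x))/(2·ln(x + 1)/(x + 1))
  = 1/2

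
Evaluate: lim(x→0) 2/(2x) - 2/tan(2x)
This is an ∞-∞ indeterminate form.

Combine fractions or rationalize to convert ∞-∞ to 0/0 form:
  lim(x→0) 2/(2x) - 2/tan(2x) = 0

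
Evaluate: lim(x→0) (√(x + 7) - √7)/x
This is a standard limit.

Factor or rationalize the expression:
  lim(x→0) (√(x + 7) - √7)/x = sqrt(7)/14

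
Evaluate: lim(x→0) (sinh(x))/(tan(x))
This is a 0/0 indeterminate form.

Apply L'Hôpital's rule: differentiate numerator and denominator separately.
  f(x) = sinh(x)   ⇒   f'(x) = cosh(x)
  g(x) = tan(x)   ⇒   g'(x) = tan(x)^2 + 1
  lim(x→0) f'(x)/g'(x) = lim(x→0) (cosh(x))/(tan(x)^2 + 1)
  = 1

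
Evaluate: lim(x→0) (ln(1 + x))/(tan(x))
This is a 0/0 indeterminate form.

Apply L'Hôpital's rule: differentiate numerator and denominator separately.
  f(x) = ln(x + 1)   ⇒   f'(x) = 1/(x + 1)
  g(x) = tan(x)   ⇒   g'(x) = tan(x)^2 + 1
  lim(x→0) f'(x)/g'(x) = lim(x→0) (1/(x + 1))/(tan(x)^2 + 1)
  = 1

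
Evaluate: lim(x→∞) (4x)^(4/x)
This is an exponential indeterminate form.

For exponential indeterminate forms, take the natural log:
  Let L = lim(x→∞) (4x)^(4/x)
  Then ln(L) = lim(x→∞) [exponent × ln(base)]
  Evaluate using L'Hôpital or standard limits, then exponentiate.
  L = 1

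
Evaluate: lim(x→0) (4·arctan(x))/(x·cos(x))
This is a 0/0 indeterminate form.

Apply L'Hôpital's rule: differentiate numerator and denominator separately.
  f(x) = 4·atan(x)   ⇒   f'(x) = 4/(x^2 + 1)
  g(x) = x·cos(x)   ⇒   g'(x) = -x·sin(x) + cos(x)
  lim(x→0) f'(x)/g'(x) = lim(x→0) (4/(x^2 + 1))/(-x·sin(x) + cos(x))
  = 4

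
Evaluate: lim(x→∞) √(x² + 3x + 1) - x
This is an ∞-∞ indeterminate form.

Combine fractions or rationalize to convert ∞-∞ to 0/0 form:
  lim(x→∞) √(x² + 3x + 1) - x = 3/2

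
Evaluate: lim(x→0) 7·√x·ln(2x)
This is a 0·∞ indeterminate form.

Rewrite 0·∞ as a quotient (0/0 or ∞/∞ form), then apply L'Hôpital's rule:
  lim(x→0) 7·√x·ln(2x) = 0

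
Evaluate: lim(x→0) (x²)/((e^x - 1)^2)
This is a 0/0 indeterminate form.

Apply L'Hôpital's rule: differentiate numerator and denominator separately.
  f(x) = x^2   ⇒   f'(x) = 2·x
  g(x) = (e^(x) - 1)^2   ⇒   g'(x) = 2·(e^(x) - 1)·e^(x)
  lim(x→0) f'(x)/g'(x) = lim(x→0) (2·x)/(2·(e^(x) - 1)·e^(x))
  = 1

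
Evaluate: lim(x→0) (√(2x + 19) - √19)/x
This is a standard limit.

Factor or rationalize the expression:
  lim(x→0) (√(2x + 19) - √19)/x = sqrt(19)/19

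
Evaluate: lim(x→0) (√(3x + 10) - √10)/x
This is a standard limit.

Factor or rationalize the expression:
  lim(x→0) (√(3x + 10) - √10)/x = 3·sqrt(10)/20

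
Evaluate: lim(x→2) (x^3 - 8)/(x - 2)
This is a standard limit.

Factor or rationalize the expression:
  lim(x→2) (x^3 - 8)/(x - 2) = 12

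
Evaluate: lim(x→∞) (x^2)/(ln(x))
This is an ∞/∞ indeterminate form.

Apply L'Hôpital's rule: differentiate numerator and denominator separately.
  f(x) = x^2   ⇒   f'(x) = 2·x
  g(x) = ln(x)   ⇒   g'(x) = 1/x
  lim(x→∞) f'(x)/g'(x) = lim(x→∞) (2·x)/(1/x)
  = ∞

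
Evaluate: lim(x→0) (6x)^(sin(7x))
This is an exponential indeterminate form.

For exponential indeterminate forms, take the natural log:
  Let L = lim(x→0) (6x)^(sin(7x))
  Then ln(L) = lim(x→0) [exponent × ln(base)]
  Evaluate using L'Hôpital or standard limits, then exponentiate.
  L = 1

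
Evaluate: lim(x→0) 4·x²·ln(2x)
This is a 0·∞ indeterminate form.

Rewrite 0·∞ as a quotient (0/0 or ∞/∞ form), then apply L'Hôpital's rule:
  lim(x→0) 4·x²·ln(2x) = 0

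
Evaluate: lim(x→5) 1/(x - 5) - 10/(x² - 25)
This is an ∞-∞ indeterminate form.

Combine fractions or rationalize to convert ∞-∞ to 0/0 form:
  lim(x→5) 1/(x - 5) - 10/(x² - 25) = 1/10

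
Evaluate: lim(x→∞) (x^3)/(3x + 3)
This is an ∞/∞ indeterminate form.

Apply L'Hôpital's rule: differentiate numerator and denominator separately.
  f(x) = x^3   ⇒   f'(x) = 3·x^2
  g(x) = 3·x + 3   ⇒   g'(x) = 3
  lim(x→∞) f'(x)/g'(x) = lim(x→∞) (3·x^2)/(3)
  = ∞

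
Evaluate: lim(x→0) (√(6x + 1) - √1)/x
This is a standard limit.

Factor or rationalize the expression:
  lim(x→0) (√(6x + 1) - √1)/x = 3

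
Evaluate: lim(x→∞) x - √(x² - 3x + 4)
This is an ∞-∞ indeterminate form.

Combine fractions or rationalize to convert ∞-∞ to 0/0 form:
  lim(x→∞) x - √(x² - 3x + 4) = 3/2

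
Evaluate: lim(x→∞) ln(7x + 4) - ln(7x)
This is an ∞-∞ indeterminate form.

Combine fractions or rationalize to convert ∞-∞ to 0/0 form:
  lim(x→∞) ln(7x + 4) - ln(7x) = 0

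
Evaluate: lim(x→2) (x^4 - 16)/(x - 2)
This is a standard limit.

Factor or rationalize the expression:
  lim(x→2) (x^4 - 16)/(x - 2) = 32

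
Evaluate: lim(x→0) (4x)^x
This is an exponential indeterminate form.

For exponential indeterminate forms, take the natural log:
  Let L = lim(x→0) (4x)^x
  Then ln(L) = lim(x→0) [exponent × ln(base)]
  Evaluate using L'Hôpital or standard limits, then exponentiate.
  L = 1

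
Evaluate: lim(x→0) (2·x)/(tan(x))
This is a 0/0 indeterminate form.

Apply L'Hôpital's rule: differentiate numerator and denominator separately.
  f(x) = 2·x   ⇒   f'(x) = 2
  g(x) = tan(x)   ⇒   g'(x) = tan(x)^2 + 1
  lim(x→0) f'(x)/g'(x) = lim(x→0) (2)/(tan(x)^2 + 1)
  = 2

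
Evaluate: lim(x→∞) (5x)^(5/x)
This is an exponential indeterminate form.

For exponential indeterminate forms, take the natural log:
  Let L = lim(x→∞) (5x)^(5/x)
  Then ln(L) = lim(x→∞) [exponent × ln(base)]
  Evaluate using L'Hôpital or standard limits, then exponentiate.
  L = 1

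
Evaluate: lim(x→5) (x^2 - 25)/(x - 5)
This is a standard limit.

Factor or rationalize the expression:
  lim(x→5) (x^2 - 25)/(x - 5) = 10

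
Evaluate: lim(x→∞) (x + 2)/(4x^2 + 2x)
This is an ∞/∞ indeterminate form.

Apply L'Hôpital's rule: differentiate numerator and denominator separately.
  f(x) = x + 2   ⇒   f'(x) = 1
  g(x) = 4·x^2 + 2·x   ⇒   g'(x) = 8·x + 2
  lim(x→∞) f'(x)/g'(x) = lim(x→∞) (1)/(8·x + 2)
  = 0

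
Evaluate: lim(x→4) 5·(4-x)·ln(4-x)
This is a 0·∞ indeterminate form.

Rewrite 0·∞ as a quotient (0/0 or ∞/∞ form), then apply L'Hôpital's rule:
  lim(x→4) 5·(4-x)·ln(4-x) = 0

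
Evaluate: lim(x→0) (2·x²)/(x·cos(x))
This is a 0/0 indeterminate form.

Apply L'Hôpital's rule: differentiate numerator and denominator separately.
  f(x) = 2·x^2   ⇒   f'(x) = 4·x
  g(x) = x·cos(x)   ⇒   g'(x) = -x·sin(x) + cos(x)
  lim(x→0) f'(x)/g'(x) = lim(x→0) (4·x)/(-x·sin(x) + cos(x))
  = 0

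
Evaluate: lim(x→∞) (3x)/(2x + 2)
This is an ∞/∞ indeterminate form.

Apply L'Hôpital's rule: differentiate numerator and denominator separately.
  f(x) = 3·x   ⇒   f'(x) = 3
  g(x) = 2·x + 2   ⇒   g'(x) = 2
  lim(x→∞) f'(x)/g'(x) = lim(x→∞) (3)/(2)
  = 3/2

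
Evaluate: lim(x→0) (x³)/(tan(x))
This is a 0/0 indeterminate form.

Apply L'Hôpital's rule: differentiate numerator and denominator separately.
  f(x) = x^3   ⇒   f'(x) = 3·x^2
  g(x) = tan(x)   ⇒   g'(x) = tan(x)^2 + 1
  lim(x→0) f'(x)/g'(x) = lim(x→0) (3·x^2)/(tan(x)^2 + 1)
  = 0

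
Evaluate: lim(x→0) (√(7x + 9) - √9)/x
This is a standard limit.

Factor or rationalize the expression:
  lim(x→0) (√(7x + 9) - √9)/x = 7/6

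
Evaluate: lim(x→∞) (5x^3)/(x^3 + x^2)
This is an ∞/∞ indeterminate form.

Apply L'Hôpital's rule: differentiate numerator and denominator separately.
  f(x) = 5·x^3   ⇒   f'(x) = 15·x^2
  g(x) = x^3 + x^2   ⇒   g'(x) = 3·x^2 + 2·x
  lim(x→∞) f'(x)/g'(x) = lim(x→∞) (15·x^2)/(3·x^2 + 2·x)
  = 5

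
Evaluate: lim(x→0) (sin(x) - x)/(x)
This is a 0/0 indeterminate form.

Apply L'Hôpital's rule: differentiate numerator and denominator separately.
  f(x) = -x + sin(x)   ⇒   f'(x) = cos(x) - 1
  g(x) = x   ⇒   g'(x) = 1
  lim(x→0) f'(x)/g'(x) = lim(x→0) (cos(x) - 1)/(1)
  = 0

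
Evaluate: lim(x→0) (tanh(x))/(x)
This is a 0/0 indeterminate form.

Apply L'Hôpital's rule: differentiate numerator and denominator separately.
  f(x) = tanh(x)   ⇒   f'(x) = 1 - tanh(x)^2
  g(x) = x   ⇒   g'(x) = 1
  lim(x→0) f'(x)/g'(x) = lim(x→0) (1 - tanh(x)^2)/(1)
  = 1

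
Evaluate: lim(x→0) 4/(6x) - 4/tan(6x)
This is an ∞-∞ indeterminate form.

Combine fractions or rationalize to convert ∞-∞ to 0/0 form:
  lim(x→0) 4/(6x) - 4/tan(6x) = 0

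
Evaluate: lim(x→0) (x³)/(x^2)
This is a 0/0 indeterminate form.

Apply L'Hôpital's rule: differentiate numerator and denominator separately.
  f(x) = x^3   ⇒   f'(x) = 3·x^2
  g(x) = x^2   ⇒   g'(x) = 2·x
  lim(x→0) f'(x)/g'(x) = lim(x→0) (3·x^2)/(2·x)
  = 0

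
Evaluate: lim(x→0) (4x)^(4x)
This is an exponential indeterminate form.

For exponential indeterminate forms, take the natural log:
  Let L = lim(x→0) (4x)^(4x)
  Then ln(L) = lim(x→0) [exponent × ln(base)]
  Evaluate using L'Hôpital or standard limits, then exponentiate.
  L = 1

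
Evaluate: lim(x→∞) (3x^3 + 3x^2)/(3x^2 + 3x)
This is an ∞/∞ indeterminate form.

Apply L'Hôpital's rule: differentiate numerator and denominator separately.
  f(x) = 3·x^3 + 3·x^2   ⇒   f'(x) = 9·x^2 + 6·x
  g(x) = 3·x^2 + 3·x   ⇒   g'(x) = 6·x + 3
  lim(x→∞) f'(x)/g'(x) = lim(x→∞) (9·x^2 + 6·x)/(6·x + 3)
  = ∞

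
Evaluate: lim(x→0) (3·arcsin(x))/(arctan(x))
This is a 0/0 indeterminate form.

Apply L'Hôpital's rule: differentiate numerator and denominator separately.
  f(x) = 3·asin(x)   ⇒   f'(x) = 3/sqrt(1 - x^2)
  g(x) = atan(x)   ⇒   g'(x) = 1/(x^2 + 1)
  lim(x→0) f'(x)/g'(x) = lim(x→0) (3/sqrt(1 - x^2))/(1/(x^2 + 1))
  = 3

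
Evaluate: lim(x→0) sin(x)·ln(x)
This is a 0·∞ indeterminate form.

Rewrite 0·∞ as a quotient (0/0 or ∞/∞ form), then apply L'Hôpital's rule:
  lim(x→0) sin(x)·ln(x) = 0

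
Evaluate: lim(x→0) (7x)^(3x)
This is an exponential indeterminate form.

For exponential indeterminate forms, take the natural log:
  Let L = lim(x→0) (7x)^(3x)
  Then ln(L) = lim(x→0) [exponent × ln(base)]
  Evaluate using L'Hôpital or standard limits, then exponentiate.
  L = 1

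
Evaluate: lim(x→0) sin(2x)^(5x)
This is an exponential indeterminate form.

For exponential indeterminate forms, take the natural log:
  Let L = lim(x→0) sin(2x)^(5x)
  Then ln(L) = lim(x→0) [exponent × ln(base)]
  Evaluate using L'Hôpital or standard limits, then exponentiate.
  L = 1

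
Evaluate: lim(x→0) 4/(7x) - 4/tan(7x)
This is an ∞-∞ indeterminate form.

Combine fractions or rationalize to convert ∞-∞ to 0/0 form:
  lim(x→0) 4/(7x) - 4/tan(7x) = 0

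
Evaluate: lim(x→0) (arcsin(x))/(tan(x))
This is a 0/0 indeterminate form.

Apply L'Hôpital's rule: differentiate numerator and denominator separately.
  f(x) = asin(x)   ⇒   f'(x) = 1/sqrt(1 - x^2)
  g(x) = tan(x)   ⇒   g'(x) = tan(x)^2 + 1
  lim(x→0) f'(x)/g'(x) = lim(x→0) (1/sqrt(1 - x^2))/(tan(x)^2 + 1)
  = 1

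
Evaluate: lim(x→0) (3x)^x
This is an exponential indeterminate form.

For exponential indeterminate forms, take the natural log:
  Let L = lim(x→0) (3x)^x
  Then ln(L) = lim(x→0) [exponent × ln(base)]
  Evaluate using L'Hôpital or standard limits, then exponentiate.
  L = 1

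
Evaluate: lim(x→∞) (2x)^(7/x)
This is an exponential indeterminate form.

For exponential indeterminate forms, take the natural log:
  Let L = lim(x→∞) (2x)^(7/x)
  Then ln(L) = lim(x→∞) [exponent × ln(base)]
  Evaluate using L'Hôpital or standard limits, then exponentiate.
  L = 1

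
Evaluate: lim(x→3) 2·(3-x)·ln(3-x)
This is a 0·∞ indeterminate form.

Rewrite 0·∞ as a quotient (0/0 or ∞/∞ form), then apply L'Hôpital's rule:
  lim(x→3) 2·(3-x)·ln(3-x) = 0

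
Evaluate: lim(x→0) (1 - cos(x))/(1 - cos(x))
This is a 0/0 indeterminate form.

Apply L'Hôpital's rule: differentiate numerator and denominator separately.
  f(x) = 1 - cos(x)   ⇒   f'(x) = sin(x)
  g(x) = 1 - cos(x)   ⇒   g'(x) = sin(x)
  lim(x→0) f'(x)/g'(x) = lim(x→0) (sin(x))/(sin(x))
  = 1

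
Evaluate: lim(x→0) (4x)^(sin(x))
This is an exponential indeterminate form.

For exponential indeterminate forms, take the natural log:
  Let L = lim(x→0) (4x)^(sin(x))
  Then ln(L) = lim(x→0) [exponent × ln(base)]
  Evaluate using L'Hôpital or standard limits, then exponentiate.
  L = 1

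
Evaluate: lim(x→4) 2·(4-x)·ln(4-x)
This is a 0·∞ indeterminate form.

Rewrite 0·∞ as a quotient (0/0 or ∞/∞ form), then apply L'Hôpital's rule:
  lim(x→4) 2·(4-x)·ln(4-x) = 0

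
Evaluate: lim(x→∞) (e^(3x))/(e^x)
This is an ∞/∞ indeterminate form.

Apply L'Hôpital's rule: differentiate numerator and denominator separately.
  f(x) = e^(3·x)   ⇒   f'(x) = 3·e^(3·x)
  g(x) = e^(x)   ⇒   g'(x) = e^(x)
  lim(x→∞) f'(x)/g'(x) = lim(x→∞) (3·e^(3·x))/(e^(x))
  = ∞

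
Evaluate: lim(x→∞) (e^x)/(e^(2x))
This is an ∞/∞ indeterminate form.

Apply L'Hôpital's rule: differentiate numerator and denominator separately.
  f(x) = e^(x)   ⇒   f'(x) = e^(x)
  g(x) = e^(2·x)   ⇒   g'(x) = 2·e^(2·x)
  lim(x→∞) f'(x)/g'(x) = lim(x→∞) (e^(x))/(2·e^(2·x))
  = 0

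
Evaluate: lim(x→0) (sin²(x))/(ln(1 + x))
This is a 0/0 indeterminate form.

Apply L'Hôpital's rule: differentiate numerator and denominator separately.
  f(x) = sin(x)^2   ⇒   f'(x) = 2·sin(x)·cos(x)
  g(x) = ln(x + 1)   ⇒   g'(x) = 1/(x + 1)
  lim(x→0) f'(x)/g'(x) = lim(x→0) (2·sin(x)·cos(x))/(1/(x + 1))
  = 0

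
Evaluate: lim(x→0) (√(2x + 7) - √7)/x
This is a standard limit.

Factor or rationalize the expression:
  lim(x→0) (√(2x + 7) - √7)/x = sqrt(7)/7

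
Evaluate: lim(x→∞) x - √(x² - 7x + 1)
This is an ∞-∞ indeterminate form.

Combine fractions or rationalize to convert ∞-∞ to 0/0 form:
  lim(x→∞) x - √(x² - 7x + 1) = 7/2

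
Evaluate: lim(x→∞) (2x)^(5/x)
This is an exponential indeterminate form.

For exponential indeterminate forms, take the natural log:
  Let L = lim(x→∞) (2x)^(5/x)
  Then ln(L) = lim(x→∞) [exponent × ln(base)]
  Evaluate using L'Hôpital or standard limits, then exponentiate.
  L = 1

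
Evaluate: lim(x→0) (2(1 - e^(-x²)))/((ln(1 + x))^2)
This is a 0/0 indeterminate form.

Apply L'Hôpital's rule: differentiate numerator and denominator separately.
  f(x) = 2 - 2·e^(-x^2)   ⇒   f'(x) = 4·x·e^(-x^2)
  g(x) = ln(x + 1)^2   ⇒   g'(x) = 2·ln(x + 1)/(x + 1)
  lim(x→0) f'(x)/g'(x) = lim(x→0) (4·x·e^(-x^2))/(2·ln(x + 1)/(x + 1))
  = 2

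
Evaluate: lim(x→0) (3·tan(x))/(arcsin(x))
This is a 0/0 indeterminate form.

Apply L'Hôpital's rule: differentiate numerator and denominator separately.
  f(x) = 3·tan(x)   ⇒   f'(x) = 3·tan(x)^2 + 3
  g(x) = asin(x)   ⇒   g'(x) = 1/sqrt(1 - x^2)
  lim(x→0) f'(x)/g'(x) = lim(x→0) (3·tan(x)^2 + 3)/(1/sqrt(1 - x^2))
  = 3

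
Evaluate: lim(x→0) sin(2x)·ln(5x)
This is a 0·∞ indeterminate form.

Rewrite 0·∞ as a quotient (0/0 or ∞/∞ form), then apply L'Hôpital's rule:
  lim(x→0) sin(2x)·ln(5x) = 0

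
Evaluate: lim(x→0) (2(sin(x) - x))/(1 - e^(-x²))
This is a 0/0 indeterminate form.

Apply L'Hôpital's rule: differentiate numerator and denominator separately.
  f(x) = -2·x + 2·sin(x)   ⇒   f'(x) = 2·cos(x) - 2
  g(x) = 1 - e^(-x^2)   ⇒   g'(x) = 2·x·e^(-x^2)
  lim(x→0) f'(x)/g'(x) = lim(x→0) (2·cos(x) - 2)/(2·x·e^(-x^2))
  = 0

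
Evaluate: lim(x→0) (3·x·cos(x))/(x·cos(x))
This is a 0/0 indeterminate form.

Apply L'Hôpital's rule: differentiate numerator and denominator separately.
  f(x) = 3·x·cos(x)   ⇒   f'(x) = -3·x·sin(x) + 3·cos(x)
  g(x) = x·cos(x)   ⇒   g'(x) = -x·sin(x) + cos(x)
  lim(x→0) f'(x)/g'(x) = lim(x→0) (-3·x·sin(x) + 3·cos(x))/(-x·sin(x) + cos(x))
  = 3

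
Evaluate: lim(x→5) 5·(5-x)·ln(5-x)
This is a 0·∞ indeterminate form.

Rewrite 0·∞ as a quotient (0/0 or ∞/∞ form), then apply L'Hôpital's rule:
  lim(x→5) 5·(5-x)·ln(5-x) = 0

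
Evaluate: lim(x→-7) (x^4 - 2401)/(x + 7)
This is a standard limit.

Factor or rationalize the expression:
  lim(x→-7) (x^4 - 2401)/(x + 7) = -1372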